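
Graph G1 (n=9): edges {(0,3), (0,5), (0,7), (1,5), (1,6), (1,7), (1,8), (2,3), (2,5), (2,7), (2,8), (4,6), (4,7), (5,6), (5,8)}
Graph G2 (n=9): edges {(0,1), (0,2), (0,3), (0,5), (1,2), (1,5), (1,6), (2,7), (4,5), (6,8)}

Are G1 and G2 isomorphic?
No, not isomorphic

The graphs are NOT isomorphic.

Degrees in G1: deg(0)=3, deg(1)=4, deg(2)=4, deg(3)=2, deg(4)=2, deg(5)=5, deg(6)=3, deg(7)=4, deg(8)=3.
Sorted degree sequence of G1: [5, 4, 4, 4, 3, 3, 3, 2, 2].
Degrees in G2: deg(0)=4, deg(1)=4, deg(2)=3, deg(3)=1, deg(4)=1, deg(5)=3, deg(6)=2, deg(7)=1, deg(8)=1.
Sorted degree sequence of G2: [4, 4, 3, 3, 2, 1, 1, 1, 1].
The (sorted) degree sequence is an isomorphism invariant, so since G1 and G2 have different degree sequences they cannot be isomorphic.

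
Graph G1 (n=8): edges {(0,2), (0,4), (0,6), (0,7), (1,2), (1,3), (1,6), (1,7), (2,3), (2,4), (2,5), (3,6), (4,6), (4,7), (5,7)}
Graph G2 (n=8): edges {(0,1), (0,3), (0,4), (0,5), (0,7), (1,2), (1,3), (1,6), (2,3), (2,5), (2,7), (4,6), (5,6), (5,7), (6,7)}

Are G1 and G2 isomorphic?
Yes, isomorphic

The graphs are isomorphic.
One valid mapping φ: V(G1) → V(G2): 0→5, 1→1, 2→0, 3→3, 4→7, 5→4, 6→2, 7→6

Verify φ preserves adjacency — for each edge of G1, its image is an edge of G2:
  (0,2) → (φ(0),φ(2)) = (0,5) ∈ E(G2) ✓
  (0,4) → (φ(0),φ(4)) = (5,7) ∈ E(G2) ✓
  (0,6) → (φ(0),φ(6)) = (2,5) ∈ E(G2) ✓
  (0,7) → (φ(0),φ(7)) = (5,6) ∈ E(G2) ✓
  (1,2) → (φ(1),φ(2)) = (0,1) ∈ E(G2) ✓
  (1,3) → (φ(1),φ(3)) = (1,3) ∈ E(G2) ✓
  (1,6) → (φ(1),φ(6)) = (1,2) ∈ E(G2) ✓
  (1,7) → (φ(1),φ(7)) = (1,6) ∈ E(G2) ✓
  (2,3) → (φ(2),φ(3)) = (0,3) ∈ E(G2) ✓
  (2,4) → (φ(2),φ(4)) = (0,7) ∈ E(G2) ✓
  (2,5) → (φ(2),φ(5)) = (0,4) ∈ E(G2) ✓
  (3,6) → (φ(3),φ(6)) = (2,3) ∈ E(G2) ✓
  (4,6) → (φ(4),φ(6)) = (2,7) ∈ E(G2) ✓
  (4,7) → (φ(4),φ(7)) = (6,7) ∈ E(G2) ✓
  (5,7) → (φ(5),φ(7)) = (4,6) ∈ E(G2) ✓
All 15 edges of G1 map to edges of G2, and |E(G1)| = |E(G2)| = 15, so φ is a bijection on edges as well as vertices. Hence G1 ≅ G2.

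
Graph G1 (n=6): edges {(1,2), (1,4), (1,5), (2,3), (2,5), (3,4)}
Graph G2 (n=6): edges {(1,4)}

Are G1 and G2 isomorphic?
No, not isomorphic

The graphs are NOT isomorphic.

Connected components of G1: 2 component(s) with vertex sets [[0], [1, 2, 3, 4, 5]], sizes [1, 5].
Connected components of G2: 5 component(s) with vertex sets [[0], [2], [3], [5], [1, 4]], sizes [1, 1, 1, 1, 2].
The number of connected components (and the multiset of component sizes) is an isomorphism invariant — an isomorphism maps each component of G1 bijectively onto a component of G2. Since G1 has 2 component(s) and G2 has 5, they cannot be isomorphic.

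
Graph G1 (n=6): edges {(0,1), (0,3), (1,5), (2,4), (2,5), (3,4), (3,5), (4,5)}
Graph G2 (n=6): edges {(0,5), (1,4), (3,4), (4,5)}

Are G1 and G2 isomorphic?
No, not isomorphic

The graphs are NOT isomorphic.

Degrees in G1: deg(0)=2, deg(1)=2, deg(2)=2, deg(3)=3, deg(4)=3, deg(5)=4.
Sorted degree sequence of G1: [4, 3, 3, 2, 2, 2].
Degrees in G2: deg(0)=1, deg(1)=1, deg(2)=0, deg(3)=1, deg(4)=3, deg(5)=2.
Sorted degree sequence of G2: [3, 2, 1, 1, 1, 0].
The (sorted) degree sequence is an isomorphism invariant, so since G1 and G2 have different degree sequences they cannot be isomorphic.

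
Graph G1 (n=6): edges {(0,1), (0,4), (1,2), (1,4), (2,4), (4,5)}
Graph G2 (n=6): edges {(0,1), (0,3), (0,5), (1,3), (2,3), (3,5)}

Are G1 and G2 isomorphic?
Yes, isomorphic

The graphs are isomorphic.
One valid mapping φ: V(G1) → V(G2): 0→5, 1→0, 2→1, 3→4, 4→3, 5→2

Verify φ preserves adjacency — for each edge of G1, its image is an edge of G2:
  (0,1) → (φ(0),φ(1)) = (0,5) ∈ E(G2) ✓
  (0,4) → (φ(0),φ(4)) = (3,5) ∈ E(G2) ✓
  (1,2) → (φ(1),φ(2)) = (0,1) ∈ E(G2) ✓
  (1,4) → (φ(1),φ(4)) = (0,3) ∈ E(G2) ✓
  (2,4) → (φ(2),φ(4)) = (1,3) ∈ E(G2) ✓
  (4,5) → (φ(4),φ(5)) = (2,3) ∈ E(G2) ✓
All 6 edges of G1 map to edges of G2, and |E(G1)| = |E(G2)| = 6, so φ is a bijection on edges as well as vertices. Hence G1 ≅ G2.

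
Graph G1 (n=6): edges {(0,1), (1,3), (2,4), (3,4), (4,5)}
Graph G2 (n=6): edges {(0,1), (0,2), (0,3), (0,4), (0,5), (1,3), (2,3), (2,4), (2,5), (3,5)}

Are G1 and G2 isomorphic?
No, not isomorphic

The graphs are NOT isomorphic.

Counting triangles (3-cliques): G1 has 0, G2 has 6.
Triangle count is an isomorphism invariant, so differing triangle counts rule out isomorphism.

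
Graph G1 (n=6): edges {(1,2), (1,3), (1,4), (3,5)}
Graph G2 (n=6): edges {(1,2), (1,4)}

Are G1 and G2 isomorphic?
No, not isomorphic

The graphs are NOT isomorphic.

Counting edges: G1 has 4 edge(s); G2 has 2 edge(s).
Edge count is an isomorphism invariant (a bijection on vertices induces a bijection on edges), so differing edge counts rule out isomorphism.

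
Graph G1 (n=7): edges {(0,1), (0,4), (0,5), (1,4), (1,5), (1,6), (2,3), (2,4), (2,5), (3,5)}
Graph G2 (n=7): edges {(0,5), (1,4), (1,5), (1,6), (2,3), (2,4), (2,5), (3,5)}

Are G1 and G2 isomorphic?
No, not isomorphic

The graphs are NOT isomorphic.

Counting edges: G1 has 10 edge(s); G2 has 8 edge(s).
Edge count is an isomorphism invariant (a bijection on vertices induces a bijection on edges), so differing edge counts rule out isomorphism.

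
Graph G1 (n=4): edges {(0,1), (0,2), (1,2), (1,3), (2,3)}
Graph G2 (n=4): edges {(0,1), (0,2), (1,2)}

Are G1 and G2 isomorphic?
No, not isomorphic

The graphs are NOT isomorphic.

Degrees in G1: deg(0)=2, deg(1)=3, deg(2)=3, deg(3)=2.
Sorted degree sequence of G1: [3, 3, 2, 2].
Degrees in G2: deg(0)=2, deg(1)=2, deg(2)=2, deg(3)=0.
Sorted degree sequence of G2: [2, 2, 2, 0].
The (sorted) degree sequence is an isomorphism invariant, so since G1 and G2 have different degree sequences they cannot be isomorphic.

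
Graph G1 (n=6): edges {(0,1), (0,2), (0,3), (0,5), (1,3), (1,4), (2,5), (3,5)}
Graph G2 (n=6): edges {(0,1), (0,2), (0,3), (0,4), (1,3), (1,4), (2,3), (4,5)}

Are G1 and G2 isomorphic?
Yes, isomorphic

The graphs are isomorphic.
One valid mapping φ: V(G1) → V(G2): 0→0, 1→4, 2→2, 3→1, 4→5, 5→3

Verify φ preserves adjacency — for each edge of G1, its image is an edge of G2:
  (0,1) → (φ(0),φ(1)) = (0,4) ∈ E(G2) ✓
  (0,2) → (φ(0),φ(2)) = (0,2) ∈ E(G2) ✓
  (0,3) → (φ(0),φ(3)) = (0,1) ∈ E(G2) ✓
  (0,5) → (φ(0),φ(5)) = (0,3) ∈ E(G2) ✓
  (1,3) → (φ(1),φ(3)) = (1,4) ∈ E(G2) ✓
  (1,4) → (φ(1),φ(4)) = (4,5) ∈ E(G2) ✓
  (2,5) → (φ(2),φ(5)) = (2,3) ∈ E(G2) ✓
  (3,5) → (φ(3),φ(5)) = (1,3) ∈ E(G2) ✓
All 8 edges of G1 map to edges of G2, and |E(G1)| = |E(G2)| = 8, so φ is a bijection on edges as well as vertices. Hence G1 ≅ G2.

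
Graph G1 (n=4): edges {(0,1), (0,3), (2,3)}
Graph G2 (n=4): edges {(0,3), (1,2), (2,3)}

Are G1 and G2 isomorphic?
Yes, isomorphic

The graphs are isomorphic.
One valid mapping φ: V(G1) → V(G2): 0→2, 1→1, 2→0, 3→3

Verify φ preserves adjacency — for each edge of G1, its image is an edge of G2:
  (0,1) → (φ(0),φ(1)) = (1,2) ∈ E(G2) ✓
  (0,3) → (φ(0),φ(3)) = (2,3) ∈ E(G2) ✓
  (2,3) → (φ(2),φ(3)) = (0,3) ∈ E(G2) ✓
All 3 edges of G1 map to edges of G2, and |E(G1)| = |E(G2)| = 3, so φ is a bijection on edges as well as vertices. Hence G1 ≅ G2.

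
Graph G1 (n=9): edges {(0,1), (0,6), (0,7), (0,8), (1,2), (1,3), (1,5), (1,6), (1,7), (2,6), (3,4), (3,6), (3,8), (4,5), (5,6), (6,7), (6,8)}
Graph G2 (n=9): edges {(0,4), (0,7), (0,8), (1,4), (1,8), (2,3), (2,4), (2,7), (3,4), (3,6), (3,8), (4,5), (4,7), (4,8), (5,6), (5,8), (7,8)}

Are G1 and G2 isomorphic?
Yes, isomorphic

The graphs are isomorphic.
One valid mapping φ: V(G1) → V(G2): 0→7, 1→8, 2→1, 3→3, 4→6, 5→5, 6→4, 7→0, 8→2

Verify φ preserves adjacency — for each edge of G1, its image is an edge of G2:
  (0,1) → (φ(0),φ(1)) = (7,8) ∈ E(G2) ✓
  (0,6) → (φ(0),φ(6)) = (4,7) ∈ E(G2) ✓
  (0,7) → (φ(0),φ(7)) = (0,7) ∈ E(G2) ✓
  (0,8) → (φ(0),φ(8)) = (2,7) ∈ E(G2) ✓
  (1,2) → (φ(1),φ(2)) = (1,8) ∈ E(G2) ✓
  (1,3) → (φ(1),φ(3)) = (3,8) ∈ E(G2) ✓
  (1,5) → (φ(1),φ(5)) = (5,8) ∈ E(G2) ✓
  (1,6) → (φ(1),φ(6)) = (4,8) ∈ E(G2) ✓
  (1,7) → (φ(1),φ(7)) = (0,8) ∈ E(G2) ✓
  (2,6) → (φ(2),φ(6)) = (1,4) ∈ E(G2) ✓
  (3,4) → (φ(3),φ(4)) = (3,6) ∈ E(G2) ✓
  (3,6) → (φ(3),φ(6)) = (3,4) ∈ E(G2) ✓
  (3,8) → (φ(3),φ(8)) = (2,3) ∈ E(G2) ✓
  (4,5) → (φ(4),φ(5)) = (5,6) ∈ E(G2) ✓
  (5,6) → (φ(5),φ(6)) = (4,5) ∈ E(G2) ✓
  (6,7) → (φ(6),φ(7)) = (0,4) ∈ E(G2) ✓
  (6,8) → (φ(6),φ(8)) = (2,4) ∈ E(G2) ✓
All 17 edges of G1 map to edges of G2, and |E(G1)| = |E(G2)| = 17, so φ is a bijection on edges as well as vertices. Hence G1 ≅ G2.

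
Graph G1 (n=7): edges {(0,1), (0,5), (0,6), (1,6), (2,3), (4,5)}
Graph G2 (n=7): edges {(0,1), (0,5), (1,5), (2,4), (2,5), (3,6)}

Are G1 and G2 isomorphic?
Yes, isomorphic

The graphs are isomorphic.
One valid mapping φ: V(G1) → V(G2): 0→5, 1→0, 2→6, 3→3, 4→4, 5→2, 6→1

Verify φ preserves adjacency — for each edge of G1, its image is an edge of G2:
  (0,1) → (φ(0),φ(1)) = (0,5) ∈ E(G2) ✓
  (0,5) → (φ(0),φ(5)) = (2,5) ∈ E(G2) ✓
  (0,6) → (φ(0),φ(6)) = (1,5) ∈ E(G2) ✓
  (1,6) → (φ(1),φ(6)) = (0,1) ∈ E(G2) ✓
  (2,3) → (φ(2),φ(3)) = (3,6) ∈ E(G2) ✓
  (4,5) → (φ(4),φ(5)) = (2,4) ∈ E(G2) ✓
All 6 edges of G1 map to edges of G2, and |E(G1)| = |E(G2)| = 6, so φ is a bijection on edges as well as vertices. Hence G1 ≅ G2.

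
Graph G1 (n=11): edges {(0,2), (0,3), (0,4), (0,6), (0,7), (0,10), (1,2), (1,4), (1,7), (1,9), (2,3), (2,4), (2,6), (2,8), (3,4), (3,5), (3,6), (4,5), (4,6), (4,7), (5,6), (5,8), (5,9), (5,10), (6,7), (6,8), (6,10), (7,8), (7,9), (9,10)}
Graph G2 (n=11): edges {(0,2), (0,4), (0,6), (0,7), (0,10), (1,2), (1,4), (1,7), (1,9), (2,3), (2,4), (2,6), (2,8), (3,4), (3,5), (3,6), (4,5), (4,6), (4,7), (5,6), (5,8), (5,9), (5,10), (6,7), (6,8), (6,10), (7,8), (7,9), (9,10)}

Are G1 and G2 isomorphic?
No, not isomorphic

The graphs are NOT isomorphic.

Counting edges: G1 has 30 edge(s); G2 has 29 edge(s).
Edge count is an isomorphism invariant (a bijection on vertices induces a bijection on edges), so differing edge counts rule out isomorphism.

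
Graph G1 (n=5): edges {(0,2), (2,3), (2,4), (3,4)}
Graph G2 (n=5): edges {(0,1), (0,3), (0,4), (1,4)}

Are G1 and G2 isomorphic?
Yes, isomorphic

The graphs are isomorphic.
One valid mapping φ: V(G1) → V(G2): 0→3, 1→2, 2→0, 3→1, 4→4

Verify φ preserves adjacency — for each edge of G1, its image is an edge of G2:
  (0,2) → (φ(0),φ(2)) = (0,3) ∈ E(G2) ✓
  (2,3) → (φ(2),φ(3)) = (0,1) ∈ E(G2) ✓
  (2,4) → (φ(2),φ(4)) = (0,4) ∈ E(G2) ✓
  (3,4) → (φ(3),φ(4)) = (1,4) ∈ E(G2) ✓
All 4 edges of G1 map to edges of G2, and |E(G1)| = |E(G2)| = 4, so φ is a bijection on edges as well as vertices. Hence G1 ≅ G2.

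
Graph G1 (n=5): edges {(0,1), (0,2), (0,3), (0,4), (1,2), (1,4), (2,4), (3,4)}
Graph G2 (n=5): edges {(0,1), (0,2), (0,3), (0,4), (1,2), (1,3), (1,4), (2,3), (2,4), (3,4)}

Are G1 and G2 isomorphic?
No, not isomorphic

The graphs are NOT isomorphic.

Counting edges: G1 has 8 edge(s); G2 has 10 edge(s).
Edge count is an isomorphism invariant (a bijection on vertices induces a bijection on edges), so differing edge counts rule out isomorphism.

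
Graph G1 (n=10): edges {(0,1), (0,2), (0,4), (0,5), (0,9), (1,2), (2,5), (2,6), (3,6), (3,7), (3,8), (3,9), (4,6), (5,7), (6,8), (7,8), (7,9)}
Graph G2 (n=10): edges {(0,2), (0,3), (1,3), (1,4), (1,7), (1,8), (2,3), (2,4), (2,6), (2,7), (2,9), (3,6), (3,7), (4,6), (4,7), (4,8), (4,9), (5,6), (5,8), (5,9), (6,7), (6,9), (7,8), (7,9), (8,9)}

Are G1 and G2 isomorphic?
No, not isomorphic

The graphs are NOT isomorphic.

Counting triangles (3-cliques): G1 has 5, G2 has 23.
Triangle count is an isomorphism invariant, so differing triangle counts rule out isomorphism.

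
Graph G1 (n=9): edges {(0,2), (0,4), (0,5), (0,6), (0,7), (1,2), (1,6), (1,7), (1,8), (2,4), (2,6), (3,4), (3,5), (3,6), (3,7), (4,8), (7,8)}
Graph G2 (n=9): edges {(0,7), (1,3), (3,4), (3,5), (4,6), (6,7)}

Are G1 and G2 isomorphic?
No, not isomorphic

The graphs are NOT isomorphic.

Connected components of G1: 1 component(s) with vertex sets [[0, 1, 2, 3, 4, 5, 6, 7, 8]], sizes [9].
Connected components of G2: 3 component(s) with vertex sets [[2], [8], [0, 1, 3, 4, 5, 6, 7]], sizes [1, 1, 7].
The number of connected components (and the multiset of component sizes) is an isomorphism invariant — an isomorphism maps each component of G1 bijectively onto a component of G2. Since G1 has 1 component(s) and G2 has 3, they cannot be isomorphic.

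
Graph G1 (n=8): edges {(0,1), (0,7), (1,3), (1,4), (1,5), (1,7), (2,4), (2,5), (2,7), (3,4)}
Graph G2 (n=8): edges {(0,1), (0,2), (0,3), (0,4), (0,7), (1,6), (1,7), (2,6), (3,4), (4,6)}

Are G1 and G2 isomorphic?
Yes, isomorphic

The graphs are isomorphic.
One valid mapping φ: V(G1) → V(G2): 0→3, 1→0, 2→6, 3→7, 4→1, 5→2, 6→5, 7→4

Verify φ preserves adjacency — for each edge of G1, its image is an edge of G2:
  (0,1) → (φ(0),φ(1)) = (0,3) ∈ E(G2) ✓
  (0,7) → (φ(0),φ(7)) = (3,4) ∈ E(G2) ✓
  (1,3) → (φ(1),φ(3)) = (0,7) ∈ E(G2) ✓
  (1,4) → (φ(1),φ(4)) = (0,1) ∈ E(G2) ✓
  (1,5) → (φ(1),φ(5)) = (0,2) ∈ E(G2) ✓
  (1,7) → (φ(1),φ(7)) = (0,4) ∈ E(G2) ✓
  (2,4) → (φ(2),φ(4)) = (1,6) ∈ E(G2) ✓
  (2,5) → (φ(2),φ(5)) = (2,6) ∈ E(G2) ✓
  (2,7) → (φ(2),φ(7)) = (4,6) ∈ E(G2) ✓
  (3,4) → (φ(3),φ(4)) = (1,7) ∈ E(G2) ✓
All 10 edges of G1 map to edges of G2, and |E(G1)| = |E(G2)| = 10, so φ is a bijection on edges as well as vertices. Hence G1 ≅ G2.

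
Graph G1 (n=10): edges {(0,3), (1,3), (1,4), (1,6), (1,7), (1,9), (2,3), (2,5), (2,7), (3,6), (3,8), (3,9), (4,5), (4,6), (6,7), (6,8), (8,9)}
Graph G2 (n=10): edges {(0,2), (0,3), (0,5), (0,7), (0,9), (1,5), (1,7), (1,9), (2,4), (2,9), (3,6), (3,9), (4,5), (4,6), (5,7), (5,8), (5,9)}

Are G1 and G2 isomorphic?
Yes, isomorphic

The graphs are isomorphic.
One valid mapping φ: V(G1) → V(G2): 0→8, 1→0, 2→4, 3→5, 4→3, 5→6, 6→9, 7→2, 8→1, 9→7

Verify φ preserves adjacency — for each edge of G1, its image is an edge of G2:
  (0,3) → (φ(0),φ(3)) = (5,8) ∈ E(G2) ✓
  (1,3) → (φ(1),φ(3)) = (0,5) ∈ E(G2) ✓
  (1,4) → (φ(1),φ(4)) = (0,3) ∈ E(G2) ✓
  (1,6) → (φ(1),φ(6)) = (0,9) ∈ E(G2) ✓
  (1,7) → (φ(1),φ(7)) = (0,2) ∈ E(G2) ✓
  (1,9) → (φ(1),φ(9)) = (0,7) ∈ E(G2) ✓
  (2,3) → (φ(2),φ(3)) = (4,5) ∈ E(G2) ✓
  (2,5) → (φ(2),φ(5)) = (4,6) ∈ E(G2) ✓
  (2,7) → (φ(2),φ(7)) = (2,4) ∈ E(G2) ✓
  (3,6) → (φ(3),φ(6)) = (5,9) ∈ E(G2) ✓
  (3,8) → (φ(3),φ(8)) = (1,5) ∈ E(G2) ✓
  (3,9) → (φ(3),φ(9)) = (5,7) ∈ E(G2) ✓
  (4,5) → (φ(4),φ(5)) = (3,6) ∈ E(G2) ✓
  (4,6) → (φ(4),φ(6)) = (3,9) ∈ E(G2) ✓
  (6,7) → (φ(6),φ(7)) = (2,9) ∈ E(G2) ✓
  (6,8) → (φ(6),φ(8)) = (1,9) ∈ E(G2) ✓
  (8,9) → (φ(8),φ(9)) = (1,7) ∈ E(G2) ✓
All 17 edges of G1 map to edges of G2, and |E(G1)| = |E(G2)| = 17, so φ is a bijection on edges as well as vertices. Hence G1 ≅ G2.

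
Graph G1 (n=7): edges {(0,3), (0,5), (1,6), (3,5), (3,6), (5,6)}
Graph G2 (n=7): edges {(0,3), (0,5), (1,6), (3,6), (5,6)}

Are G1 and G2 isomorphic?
No, not isomorphic

The graphs are NOT isomorphic.

Counting edges: G1 has 6 edge(s); G2 has 5 edge(s).
Edge count is an isomorphism invariant (a bijection on vertices induces a bijection on edges), so differing edge counts rule out isomorphism.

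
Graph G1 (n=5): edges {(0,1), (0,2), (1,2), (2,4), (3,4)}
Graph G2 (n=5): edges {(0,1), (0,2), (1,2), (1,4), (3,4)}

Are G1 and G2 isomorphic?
Yes, isomorphic

The graphs are isomorphic.
One valid mapping φ: V(G1) → V(G2): 0→2, 1→0, 2→1, 3→3, 4→4

Verify φ preserves adjacency — for each edge of G1, its image is an edge of G2:
  (0,1) → (φ(0),φ(1)) = (0,2) ∈ E(G2) ✓
  (0,2) → (φ(0),φ(2)) = (1,2) ∈ E(G2) ✓
  (1,2) → (φ(1),φ(2)) = (0,1) ∈ E(G2) ✓
  (2,4) → (φ(2),φ(4)) = (1,4) ∈ E(G2) ✓
  (3,4) → (φ(3),φ(4)) = (3,4) ∈ E(G2) ✓
All 5 edges of G1 map to edges of G2, and |E(G1)| = |E(G2)| = 5, so φ is a bijection on edges as well as vertices. Hence G1 ≅ G2.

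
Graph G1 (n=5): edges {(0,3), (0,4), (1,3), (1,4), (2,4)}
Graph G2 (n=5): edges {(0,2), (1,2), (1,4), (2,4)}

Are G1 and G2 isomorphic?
No, not isomorphic

The graphs are NOT isomorphic.

Connected components of G1: 1 component(s) with vertex sets [[0, 1, 2, 3, 4]], sizes [5].
Connected components of G2: 2 component(s) with vertex sets [[3], [0, 1, 2, 4]], sizes [1, 4].
The number of connected components (and the multiset of component sizes) is an isomorphism invariant — an isomorphism maps each component of G1 bijectively onto a component of G2. Since G1 has 1 component(s) and G2 has 2, they cannot be isomorphic.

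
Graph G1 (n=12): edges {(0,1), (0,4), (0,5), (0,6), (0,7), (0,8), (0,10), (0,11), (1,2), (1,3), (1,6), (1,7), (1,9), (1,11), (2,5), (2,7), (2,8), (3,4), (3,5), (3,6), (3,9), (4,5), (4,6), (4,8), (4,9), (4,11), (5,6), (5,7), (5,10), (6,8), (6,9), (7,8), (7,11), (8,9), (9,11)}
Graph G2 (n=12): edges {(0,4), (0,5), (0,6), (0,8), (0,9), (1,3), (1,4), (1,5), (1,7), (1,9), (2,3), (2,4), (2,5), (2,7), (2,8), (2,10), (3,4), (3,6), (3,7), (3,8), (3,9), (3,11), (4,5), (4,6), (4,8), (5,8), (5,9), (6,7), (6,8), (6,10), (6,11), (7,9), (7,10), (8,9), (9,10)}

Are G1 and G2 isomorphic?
Yes, isomorphic

The graphs are isomorphic.
One valid mapping φ: V(G1) → V(G2): 0→3, 1→9, 2→10, 3→0, 4→4, 5→6, 6→8, 7→7, 8→2, 9→5, 10→11, 11→1

Verify φ preserves adjacency — for each edge of G1, its image is an edge of G2:
  (0,1) → (φ(0),φ(1)) = (3,9) ∈ E(G2) ✓
  (0,4) → (φ(0),φ(4)) = (3,4) ∈ E(G2) ✓
  (0,5) → (φ(0),φ(5)) = (3,6) ∈ E(G2) ✓
  (0,6) → (φ(0),φ(6)) = (3,8) ∈ E(G2) ✓
  (0,7) → (φ(0),φ(7)) = (3,7) ∈ E(G2) ✓
  (0,8) → (φ(0),φ(8)) = (2,3) ∈ E(G2) ✓
  (0,10) → (φ(0),φ(10)) = (3,11) ∈ E(G2) ✓
  (0,11) → (φ(0),φ(11)) = (1,3) ∈ E(G2) ✓
  (1,2) → (φ(1),φ(2)) = (9,10) ∈ E(G2) ✓
  (1,3) → (φ(1),φ(3)) = (0,9) ∈ E(G2) ✓
  (1,6) → (φ(1),φ(6)) = (8,9) ∈ E(G2) ✓
  (1,7) → (φ(1),φ(7)) = (7,9) ∈ E(G2) ✓
  (1,9) → (φ(1),φ(9)) = (5,9) ∈ E(G2) ✓
  (1,11) → (φ(1),φ(11)) = (1,9) ∈ E(G2) ✓
  (2,5) → (φ(2),φ(5)) = (6,10) ∈ E(G2) ✓
  (2,7) → (φ(2),φ(7)) = (7,10) ∈ E(G2) ✓
  (2,8) → (φ(2),φ(8)) = (2,10) ∈ E(G2) ✓
  (3,4) → (φ(3),φ(4)) = (0,4) ∈ E(G2) ✓
  (3,5) → (φ(3),φ(5)) = (0,6) ∈ E(G2) ✓
  (3,6) → (φ(3),φ(6)) = (0,8) ∈ E(G2) ✓
  (3,9) → (φ(3),φ(9)) = (0,5) ∈ E(G2) ✓
  (4,5) → (φ(4),φ(5)) = (4,6) ∈ E(G2) ✓
  (4,6) → (φ(4),φ(6)) = (4,8) ∈ E(G2) ✓
  (4,8) → (φ(4),φ(8)) = (2,4) ∈ E(G2) ✓
  (4,9) → (φ(4),φ(9)) = (4,5) ∈ E(G2) ✓
  (4,11) → (φ(4),φ(11)) = (1,4) ∈ E(G2) ✓
  (5,6) → (φ(5),φ(6)) = (6,8) ∈ E(G2) ✓
  (5,7) → (φ(5),φ(7)) = (6,7) ∈ E(G2) ✓
  (5,10) → (φ(5),φ(10)) = (6,11) ∈ E(G2) ✓
  (6,8) → (φ(6),φ(8)) = (2,8) ∈ E(G2) ✓
  (6,9) → (φ(6),φ(9)) = (5,8) ∈ E(G2) ✓
  (7,8) → (φ(7),φ(8)) = (2,7) ∈ E(G2) ✓
  (7,11) → (φ(7),φ(11)) = (1,7) ∈ E(G2) ✓
  (8,9) → (φ(8),φ(9)) = (2,5) ∈ E(G2) ✓
  (9,11) → (φ(9),φ(11)) = (1,5) ∈ E(G2) ✓
All 35 edges of G1 map to edges of G2, and |E(G1)| = |E(G2)| = 35, so φ is a bijection on edges as well as vertices. Hence G1 ≅ G2.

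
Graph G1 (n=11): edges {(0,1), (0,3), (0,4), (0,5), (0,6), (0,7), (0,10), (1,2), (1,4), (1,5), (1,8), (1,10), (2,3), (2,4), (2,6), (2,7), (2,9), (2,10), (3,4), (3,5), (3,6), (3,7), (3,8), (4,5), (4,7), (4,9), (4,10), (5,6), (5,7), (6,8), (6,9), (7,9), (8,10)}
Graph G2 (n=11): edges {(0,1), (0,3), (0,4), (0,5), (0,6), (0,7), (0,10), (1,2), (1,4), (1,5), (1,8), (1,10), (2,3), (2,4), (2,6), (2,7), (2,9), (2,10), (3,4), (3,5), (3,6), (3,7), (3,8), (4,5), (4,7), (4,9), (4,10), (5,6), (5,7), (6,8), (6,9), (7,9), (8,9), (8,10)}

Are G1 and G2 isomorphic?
No, not isomorphic

The graphs are NOT isomorphic.

Counting edges: G1 has 33 edge(s); G2 has 34 edge(s).
Edge count is an isomorphism invariant (a bijection on vertices induces a bijection on edges), so differing edge counts rule out isomorphism.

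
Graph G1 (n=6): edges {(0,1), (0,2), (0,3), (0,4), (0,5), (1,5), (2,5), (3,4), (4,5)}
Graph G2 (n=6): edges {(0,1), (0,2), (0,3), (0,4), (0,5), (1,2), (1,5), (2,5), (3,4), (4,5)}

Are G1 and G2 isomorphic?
No, not isomorphic

The graphs are NOT isomorphic.

Counting edges: G1 has 9 edge(s); G2 has 10 edge(s).
Edge count is an isomorphism invariant (a bijection on vertices induces a bijection on edges), so differing edge counts rule out isomorphism.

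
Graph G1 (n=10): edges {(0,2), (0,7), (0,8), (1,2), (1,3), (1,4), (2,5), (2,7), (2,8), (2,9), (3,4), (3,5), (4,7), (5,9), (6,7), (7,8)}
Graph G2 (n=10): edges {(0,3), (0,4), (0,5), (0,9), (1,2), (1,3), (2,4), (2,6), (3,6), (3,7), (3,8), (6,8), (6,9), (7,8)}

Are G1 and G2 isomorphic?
No, not isomorphic

The graphs are NOT isomorphic.

Degrees in G1: deg(0)=3, deg(1)=3, deg(2)=6, deg(3)=3, deg(4)=3, deg(5)=3, deg(6)=1, deg(7)=5, deg(8)=3, deg(9)=2.
Sorted degree sequence of G1: [6, 5, 3, 3, 3, 3, 3, 3, 2, 1].
Degrees in G2: deg(0)=4, deg(1)=2, deg(2)=3, deg(3)=5, deg(4)=2, deg(5)=1, deg(6)=4, deg(7)=2, deg(8)=3, deg(9)=2.
Sorted degree sequence of G2: [5, 4, 4, 3, 3, 2, 2, 2, 2, 1].
The (sorted) degree sequence is an isomorphism invariant, so since G1 and G2 have different degree sequences they cannot be isomorphic.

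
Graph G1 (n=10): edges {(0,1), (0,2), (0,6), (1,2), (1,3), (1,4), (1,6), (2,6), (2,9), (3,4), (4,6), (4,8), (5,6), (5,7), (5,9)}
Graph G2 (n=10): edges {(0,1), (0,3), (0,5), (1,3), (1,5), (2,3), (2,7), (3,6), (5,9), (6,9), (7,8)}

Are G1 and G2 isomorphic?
No, not isomorphic

The graphs are NOT isomorphic.

Connected components of G1: 1 component(s) with vertex sets [[0, 1, 2, 3, 4, 5, 6, 7, 8, 9]], sizes [10].
Connected components of G2: 2 component(s) with vertex sets [[4], [0, 1, 2, 3, 5, 6, 7, 8, 9]], sizes [1, 9].
The number of connected components (and the multiset of component sizes) is an isomorphism invariant — an isomorphism maps each component of G1 bijectively onto a component of G2. Since G1 has 1 component(s) and G2 has 2, they cannot be isomorphic.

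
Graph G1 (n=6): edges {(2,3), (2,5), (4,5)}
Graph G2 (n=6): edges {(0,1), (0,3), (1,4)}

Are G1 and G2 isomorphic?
Yes, isomorphic

The graphs are isomorphic.
One valid mapping φ: V(G1) → V(G2): 0→5, 1→2, 2→0, 3→3, 4→4, 5→1

Verify φ preserves adjacency — for each edge of G1, its image is an edge of G2:
  (2,3) → (φ(2),φ(3)) = (0,3) ∈ E(G2) ✓
  (2,5) → (φ(2),φ(5)) = (0,1) ∈ E(G2) ✓
  (4,5) → (φ(4),φ(5)) = (1,4) ∈ E(G2) ✓
All 3 edges of G1 map to edges of G2, and |E(G1)| = |E(G2)| = 3, so φ is a bijection on edges as well as vertices. Hence G1 ≅ G2.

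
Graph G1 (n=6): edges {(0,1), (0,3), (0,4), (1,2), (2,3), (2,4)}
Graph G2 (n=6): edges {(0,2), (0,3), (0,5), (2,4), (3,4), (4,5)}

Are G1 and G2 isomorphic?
Yes, isomorphic

The graphs are isomorphic.
One valid mapping φ: V(G1) → V(G2): 0→4, 1→5, 2→0, 3→2, 4→3, 5→1

Verify φ preserves adjacency — for each edge of G1, its image is an edge of G2:
  (0,1) → (φ(0),φ(1)) = (4,5) ∈ E(G2) ✓
  (0,3) → (φ(0),φ(3)) = (2,4) ∈ E(G2) ✓
  (0,4) → (φ(0),φ(4)) = (3,4) ∈ E(G2) ✓
  (1,2) → (φ(1),φ(2)) = (0,5) ∈ E(G2) ✓
  (2,3) → (φ(2),φ(3)) = (0,2) ∈ E(G2) ✓
  (2,4) → (φ(2),φ(4)) = (0,3) ∈ E(G2) ✓
All 6 edges of G1 map to edges of G2, and |E(G1)| = |E(G2)| = 6, so φ is a bijection on edges as well as vertices. Hence G1 ≅ G2.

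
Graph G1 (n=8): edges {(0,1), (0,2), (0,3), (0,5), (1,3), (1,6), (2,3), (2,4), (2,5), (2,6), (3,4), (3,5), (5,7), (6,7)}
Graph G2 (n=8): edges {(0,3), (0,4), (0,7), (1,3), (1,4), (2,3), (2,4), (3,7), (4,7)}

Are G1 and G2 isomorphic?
No, not isomorphic

The graphs are NOT isomorphic.

Connected components of G1: 1 component(s) with vertex sets [[0, 1, 2, 3, 4, 5, 6, 7]], sizes [8].
Connected components of G2: 3 component(s) with vertex sets [[5], [6], [0, 1, 2, 3, 4, 7]], sizes [1, 1, 6].
The number of connected components (and the multiset of component sizes) is an isomorphism invariant — an isomorphism maps each component of G1 bijectively onto a component of G2. Since G1 has 1 component(s) and G2 has 3, they cannot be isomorphic.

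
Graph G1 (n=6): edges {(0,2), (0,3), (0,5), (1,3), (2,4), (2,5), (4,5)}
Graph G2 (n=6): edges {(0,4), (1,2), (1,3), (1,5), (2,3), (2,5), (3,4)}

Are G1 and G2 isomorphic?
Yes, isomorphic

The graphs are isomorphic.
One valid mapping φ: V(G1) → V(G2): 0→3, 1→0, 2→2, 3→4, 4→5, 5→1

Verify φ preserves adjacency — for each edge of G1, its image is an edge of G2:
  (0,2) → (φ(0),φ(2)) = (2,3) ∈ E(G2) ✓
  (0,3) → (φ(0),φ(3)) = (3,4) ∈ E(G2) ✓
  (0,5) → (φ(0),φ(5)) = (1,3) ∈ E(G2) ✓
  (1,3) → (φ(1),φ(3)) = (0,4) ∈ E(G2) ✓
  (2,4) → (φ(2),φ(4)) = (2,5) ∈ E(G2) ✓
  (2,5) → (φ(2),φ(5)) = (1,2) ∈ E(G2) ✓
  (4,5) → (φ(4),φ(5)) = (1,5) ∈ E(G2) ✓
All 7 edges of G1 map to edges of G2, and |E(G1)| = |E(G2)| = 7, so φ is a bijection on edges as well as vertices. Hence G1 ≅ G2.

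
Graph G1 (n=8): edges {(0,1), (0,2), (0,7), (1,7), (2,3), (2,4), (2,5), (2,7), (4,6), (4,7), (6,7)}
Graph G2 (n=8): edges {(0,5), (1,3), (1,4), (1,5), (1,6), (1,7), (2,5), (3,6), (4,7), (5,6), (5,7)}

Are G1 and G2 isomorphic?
Yes, isomorphic

The graphs are isomorphic.
One valid mapping φ: V(G1) → V(G2): 0→6, 1→3, 2→5, 3→0, 4→7, 5→2, 6→4, 7→1

Verify φ preserves adjacency — for each edge of G1, its image is an edge of G2:
  (0,1) → (φ(0),φ(1)) = (3,6) ∈ E(G2) ✓
  (0,2) → (φ(0),φ(2)) = (5,6) ∈ E(G2) ✓
  (0,7) → (φ(0),φ(7)) = (1,6) ∈ E(G2) ✓
  (1,7) → (φ(1),φ(7)) = (1,3) ∈ E(G2) ✓
  (2,3) → (φ(2),φ(3)) = (0,5) ∈ E(G2) ✓
  (2,4) → (φ(2),φ(4)) = (5,7) ∈ E(G2) ✓
  (2,5) → (φ(2),φ(5)) = (2,5) ∈ E(G2) ✓
  (2,7) → (φ(2),φ(7)) = (1,5) ∈ E(G2) ✓
  (4,6) → (φ(4),φ(6)) = (4,7) ∈ E(G2) ✓
  (4,7) → (φ(4),φ(7)) = (1,7) ∈ E(G2) ✓
  (6,7) → (φ(6),φ(7)) = (1,4) ∈ E(G2) ✓
All 11 edges of G1 map to edges of G2, and |E(G1)| = |E(G2)| = 11, so φ is a bijection on edges as well as vertices. Hence G1 ≅ G2.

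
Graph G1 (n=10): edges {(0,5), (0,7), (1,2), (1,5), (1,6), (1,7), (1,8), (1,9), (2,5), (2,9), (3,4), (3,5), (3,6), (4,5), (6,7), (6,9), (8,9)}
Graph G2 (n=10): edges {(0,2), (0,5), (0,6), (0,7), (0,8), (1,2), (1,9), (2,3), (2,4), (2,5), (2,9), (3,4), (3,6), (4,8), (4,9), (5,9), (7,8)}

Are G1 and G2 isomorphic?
Yes, isomorphic

The graphs are isomorphic.
One valid mapping φ: V(G1) → V(G2): 0→6, 1→2, 2→5, 3→8, 4→7, 5→0, 6→4, 7→3, 8→1, 9→9

Verify φ preserves adjacency — for each edge of G1, its image is an edge of G2:
  (0,5) → (φ(0),φ(5)) = (0,6) ∈ E(G2) ✓
  (0,7) → (φ(0),φ(7)) = (3,6) ∈ E(G2) ✓
  (1,2) → (φ(1),φ(2)) = (2,5) ∈ E(G2) ✓
  (1,5) → (φ(1),φ(5)) = (0,2) ∈ E(G2) ✓
  (1,6) → (φ(1),φ(6)) = (2,4) ∈ E(G2) ✓
  (1,7) → (φ(1),φ(7)) = (2,3) ∈ E(G2) ✓
  (1,8) → (φ(1),φ(8)) = (1,2) ∈ E(G2) ✓
  (1,9) → (φ(1),φ(9)) = (2,9) ∈ E(G2) ✓
  (2,5) → (φ(2),φ(5)) = (0,5) ∈ E(G2) ✓
  (2,9) → (φ(2),φ(9)) = (5,9) ∈ E(G2) ✓
  (3,4) → (φ(3),φ(4)) = (7,8) ∈ E(G2) ✓
  (3,5) → (φ(3),φ(5)) = (0,8) ∈ E(G2) ✓
  (3,6) → (φ(3),φ(6)) = (4,8) ∈ E(G2) ✓
  (4,5) → (φ(4),φ(5)) = (0,7) ∈ E(G2) ✓
  (6,7) → (φ(6),φ(7)) = (3,4) ∈ E(G2) ✓
  (6,9) → (φ(6),φ(9)) = (4,9) ∈ E(G2) ✓
  (8,9) → (φ(8),φ(9)) = (1,9) ∈ E(G2) ✓
All 17 edges of G1 map to edges of G2, and |E(G1)| = |E(G2)| = 17, so φ is a bijection on edges as well as vertices. Hence G1 ≅ G2.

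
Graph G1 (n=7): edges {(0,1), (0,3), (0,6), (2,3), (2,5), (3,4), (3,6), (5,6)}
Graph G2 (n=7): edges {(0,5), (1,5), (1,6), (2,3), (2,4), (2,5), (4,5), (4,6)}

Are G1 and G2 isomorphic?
Yes, isomorphic

The graphs are isomorphic.
One valid mapping φ: V(G1) → V(G2): 0→2, 1→3, 2→1, 3→5, 4→0, 5→6, 6→4

Verify φ preserves adjacency — for each edge of G1, its image is an edge of G2:
  (0,1) → (φ(0),φ(1)) = (2,3) ∈ E(G2) ✓
  (0,3) → (φ(0),φ(3)) = (2,5) ∈ E(G2) ✓
  (0,6) → (φ(0),φ(6)) = (2,4) ∈ E(G2) ✓
  (2,3) → (φ(2),φ(3)) = (1,5) ∈ E(G2) ✓
  (2,5) → (φ(2),φ(5)) = (1,6) ∈ E(G2) ✓
  (3,4) → (φ(3),φ(4)) = (0,5) ∈ E(G2) ✓
  (3,6) → (φ(3),φ(6)) = (4,5) ∈ E(G2) ✓
  (5,6) → (φ(5),φ(6)) = (4,6) ∈ E(G2) ✓
All 8 edges of G1 map to edges of G2, and |E(G1)| = |E(G2)| = 8, so φ is a bijection on edges as well as vertices. Hence G1 ≅ G2.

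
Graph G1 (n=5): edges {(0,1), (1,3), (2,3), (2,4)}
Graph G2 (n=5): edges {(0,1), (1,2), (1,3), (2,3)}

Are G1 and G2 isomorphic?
No, not isomorphic

The graphs are NOT isomorphic.

Connected components of G1: 1 component(s) with vertex sets [[0, 1, 2, 3, 4]], sizes [5].
Connected components of G2: 2 component(s) with vertex sets [[4], [0, 1, 2, 3]], sizes [1, 4].
The number of connected components (and the multiset of component sizes) is an isomorphism invariant — an isomorphism maps each component of G1 bijectively onto a component of G2. Since G1 has 1 component(s) and G2 has 2, they cannot be isomorphic.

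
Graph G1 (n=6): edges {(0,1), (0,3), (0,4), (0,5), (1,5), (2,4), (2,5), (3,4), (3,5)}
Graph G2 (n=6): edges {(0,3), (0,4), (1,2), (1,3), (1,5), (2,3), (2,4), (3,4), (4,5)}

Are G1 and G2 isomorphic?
Yes, isomorphic

The graphs are isomorphic.
One valid mapping φ: V(G1) → V(G2): 0→3, 1→0, 2→5, 3→2, 4→1, 5→4

Verify φ preserves adjacency — for each edge of G1, its image is an edge of G2:
  (0,1) → (φ(0),φ(1)) = (0,3) ∈ E(G2) ✓
  (0,3) → (φ(0),φ(3)) = (2,3) ∈ E(G2) ✓
  (0,4) → (φ(0),φ(4)) = (1,3) ∈ E(G2) ✓
  (0,5) → (φ(0),φ(5)) = (3,4) ∈ E(G2) ✓
  (1,5) → (φ(1),φ(5)) = (0,4) ∈ E(G2) ✓
  (2,4) → (φ(2),φ(4)) = (1,5) ∈ E(G2) ✓
  (2,5) → (φ(2),φ(5)) = (4,5) ∈ E(G2) ✓
  (3,4) → (φ(3),φ(4)) = (1,2) ∈ E(G2) ✓
  (3,5) → (φ(3),φ(5)) = (2,4) ∈ E(G2) ✓
All 9 edges of G1 map to edges of G2, and |E(G1)| = |E(G2)| = 9, so φ is a bijection on edges as well as vertices. Hence G1 ≅ G2.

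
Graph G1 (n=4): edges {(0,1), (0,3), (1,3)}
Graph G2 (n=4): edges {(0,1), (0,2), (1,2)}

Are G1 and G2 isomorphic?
Yes, isomorphic

The graphs are isomorphic.
One valid mapping φ: V(G1) → V(G2): 0→1, 1→0, 2→3, 3→2

Verify φ preserves adjacency — for each edge of G1, its image is an edge of G2:
  (0,1) → (φ(0),φ(1)) = (0,1) ∈ E(G2) ✓
  (0,3) → (φ(0),φ(3)) = (1,2) ∈ E(G2) ✓
  (1,3) → (φ(1),φ(3)) = (0,2) ∈ E(G2) ✓
All 3 edges of G1 map to edges of G2, and |E(G1)| = |E(G2)| = 3, so φ is a bijection on edges as well as vertices. Hence G1 ≅ G2.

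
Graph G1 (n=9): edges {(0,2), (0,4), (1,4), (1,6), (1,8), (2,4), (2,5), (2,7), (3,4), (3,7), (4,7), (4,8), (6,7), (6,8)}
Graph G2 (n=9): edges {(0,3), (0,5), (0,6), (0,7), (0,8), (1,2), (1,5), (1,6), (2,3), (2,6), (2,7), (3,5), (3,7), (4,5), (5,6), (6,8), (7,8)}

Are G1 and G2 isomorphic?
No, not isomorphic

The graphs are NOT isomorphic.

Counting triangles (3-cliques): G1 has 5, G2 has 8.
Triangle count is an isomorphism invariant, so differing triangle counts rule out isomorphism.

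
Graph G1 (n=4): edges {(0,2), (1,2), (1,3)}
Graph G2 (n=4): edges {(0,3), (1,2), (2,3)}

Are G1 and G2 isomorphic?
Yes, isomorphic

The graphs are isomorphic.
One valid mapping φ: V(G1) → V(G2): 0→0, 1→2, 2→3, 3→1

Verify φ preserves adjacency — for each edge of G1, its image is an edge of G2:
  (0,2) → (φ(0),φ(2)) = (0,3) ∈ E(G2) ✓
  (1,2) → (φ(1),φ(2)) = (2,3) ∈ E(G2) ✓
  (1,3) → (φ(1),φ(3)) = (1,2) ∈ E(G2) ✓
All 3 edges of G1 map to edges of G2, and |E(G1)| = |E(G2)| = 3, so φ is a bijection on edges as well as vertices. Hence G1 ≅ G2.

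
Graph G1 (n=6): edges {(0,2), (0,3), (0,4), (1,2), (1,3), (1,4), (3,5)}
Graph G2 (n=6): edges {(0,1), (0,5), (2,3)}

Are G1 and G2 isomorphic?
No, not isomorphic

The graphs are NOT isomorphic.

Connected components of G1: 1 component(s) with vertex sets [[0, 1, 2, 3, 4, 5]], sizes [6].
Connected components of G2: 3 component(s) with vertex sets [[4], [2, 3], [0, 1, 5]], sizes [1, 2, 3].
The number of connected components (and the multiset of component sizes) is an isomorphism invariant — an isomorphism maps each component of G1 bijectively onto a component of G2. Since G1 has 1 component(s) and G2 has 3, they cannot be isomorphic.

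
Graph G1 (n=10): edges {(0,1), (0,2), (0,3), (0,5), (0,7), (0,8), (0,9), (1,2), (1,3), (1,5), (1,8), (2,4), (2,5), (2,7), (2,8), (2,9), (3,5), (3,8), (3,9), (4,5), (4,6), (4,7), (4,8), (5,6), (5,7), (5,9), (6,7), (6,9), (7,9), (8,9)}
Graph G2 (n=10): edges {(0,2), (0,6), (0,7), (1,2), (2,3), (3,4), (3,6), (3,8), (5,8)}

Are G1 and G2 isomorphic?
No, not isomorphic

The graphs are NOT isomorphic.

Connected components of G1: 1 component(s) with vertex sets [[0, 1, 2, 3, 4, 5, 6, 7, 8, 9]], sizes [10].
Connected components of G2: 2 component(s) with vertex sets [[9], [0, 1, 2, 3, 4, 5, 6, 7, 8]], sizes [1, 9].
The number of connected components (and the multiset of component sizes) is an isomorphism invariant — an isomorphism maps each component of G1 bijectively onto a component of G2. Since G1 has 1 component(s) and G2 has 2, they cannot be isomorphic.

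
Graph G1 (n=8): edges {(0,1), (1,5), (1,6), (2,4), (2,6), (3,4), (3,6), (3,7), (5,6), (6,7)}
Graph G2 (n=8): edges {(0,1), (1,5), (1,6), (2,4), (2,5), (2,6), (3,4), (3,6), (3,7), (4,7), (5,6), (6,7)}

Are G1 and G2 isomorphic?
No, not isomorphic

The graphs are NOT isomorphic.

Counting edges: G1 has 10 edge(s); G2 has 12 edge(s).
Edge count is an isomorphism invariant (a bijection on vertices induces a bijection on edges), so differing edge counts rule out isomorphism.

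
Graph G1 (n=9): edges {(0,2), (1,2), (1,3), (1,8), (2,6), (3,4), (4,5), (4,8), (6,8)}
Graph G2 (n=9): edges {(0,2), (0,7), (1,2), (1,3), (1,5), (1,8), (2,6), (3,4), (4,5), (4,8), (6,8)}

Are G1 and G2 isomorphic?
No, not isomorphic

The graphs are NOT isomorphic.

Counting edges: G1 has 9 edge(s); G2 has 11 edge(s).
Edge count is an isomorphism invariant (a bijection on vertices induces a bijection on edges), so differing edge counts rule out isomorphism.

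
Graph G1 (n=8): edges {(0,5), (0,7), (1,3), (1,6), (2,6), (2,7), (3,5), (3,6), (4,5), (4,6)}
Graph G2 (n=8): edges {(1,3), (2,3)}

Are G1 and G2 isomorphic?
No, not isomorphic

The graphs are NOT isomorphic.

Connected components of G1: 1 component(s) with vertex sets [[0, 1, 2, 3, 4, 5, 6, 7]], sizes [8].
Connected components of G2: 6 component(s) with vertex sets [[0], [4], [5], [6], [7], [1, 2, 3]], sizes [1, 1, 1, 1, 1, 3].
The number of connected components (and the multiset of component sizes) is an isomorphism invariant — an isomorphism maps each component of G1 bijectively onto a component of G2. Since G1 has 1 component(s) and G2 has 6, they cannot be isomorphic.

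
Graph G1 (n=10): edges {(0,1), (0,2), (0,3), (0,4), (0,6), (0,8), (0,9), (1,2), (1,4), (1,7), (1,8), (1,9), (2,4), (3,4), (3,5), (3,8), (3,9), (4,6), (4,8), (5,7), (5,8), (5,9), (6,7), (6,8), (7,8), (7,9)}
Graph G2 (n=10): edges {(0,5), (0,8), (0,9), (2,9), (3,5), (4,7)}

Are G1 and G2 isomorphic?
No, not isomorphic

The graphs are NOT isomorphic.

Connected components of G1: 1 component(s) with vertex sets [[0, 1, 2, 3, 4, 5, 6, 7, 8, 9]], sizes [10].
Connected components of G2: 4 component(s) with vertex sets [[1], [6], [4, 7], [0, 2, 3, 5, 8, 9]], sizes [1, 1, 2, 6].
The number of connected components (and the multiset of component sizes) is an isomorphism invariant — an isomorphism maps each component of G1 bijectively onto a component of G2. Since G1 has 1 component(s) and G2 has 4, they cannot be isomorphic.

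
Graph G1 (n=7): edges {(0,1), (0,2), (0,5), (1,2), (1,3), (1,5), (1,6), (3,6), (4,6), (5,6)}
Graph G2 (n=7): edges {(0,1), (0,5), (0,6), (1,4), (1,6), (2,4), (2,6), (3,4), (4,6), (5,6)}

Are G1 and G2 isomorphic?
Yes, isomorphic

The graphs are isomorphic.
One valid mapping φ: V(G1) → V(G2): 0→0, 1→6, 2→5, 3→2, 4→3, 5→1, 6→4

Verify φ preserves adjacency — for each edge of G1, its image is an edge of G2:
  (0,1) → (φ(0),φ(1)) = (0,6) ∈ E(G2) ✓
  (0,2) → (φ(0),φ(2)) = (0,5) ∈ E(G2) ✓
  (0,5) → (φ(0),φ(5)) = (0,1) ∈ E(G2) ✓
  (1,2) → (φ(1),φ(2)) = (5,6) ∈ E(G2) ✓
  (1,3) → (φ(1),φ(3)) = (2,6) ∈ E(G2) ✓
  (1,5) → (φ(1),φ(5)) = (1,6) ∈ E(G2) ✓
  (1,6) → (φ(1),φ(6)) = (4,6) ∈ E(G2) ✓
  (3,6) → (φ(3),φ(6)) = (2,4) ∈ E(G2) ✓
  (4,6) → (φ(4),φ(6)) = (3,4) ∈ E(G2) ✓
  (5,6) → (φ(5),φ(6)) = (1,4) ∈ E(G2) ✓
All 10 edges of G1 map to edges of G2, and |E(G1)| = |E(G2)| = 10, so φ is a bijection on edges as well as vertices. Hence G1 ≅ G2.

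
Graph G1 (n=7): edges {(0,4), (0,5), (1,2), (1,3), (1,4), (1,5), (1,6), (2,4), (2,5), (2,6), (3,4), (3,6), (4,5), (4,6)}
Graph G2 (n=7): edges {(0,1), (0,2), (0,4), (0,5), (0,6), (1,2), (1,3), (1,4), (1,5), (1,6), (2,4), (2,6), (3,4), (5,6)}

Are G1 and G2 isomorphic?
Yes, isomorphic

The graphs are isomorphic.
One valid mapping φ: V(G1) → V(G2): 0→3, 1→0, 2→2, 3→5, 4→1, 5→4, 6→6

Verify φ preserves adjacency — for each edge of G1, its image is an edge of G2:
  (0,4) → (φ(0),φ(4)) = (1,3) ∈ E(G2) ✓
  (0,5) → (φ(0),φ(5)) = (3,4) ∈ E(G2) ✓
  (1,2) → (φ(1),φ(2)) = (0,2) ∈ E(G2) ✓
  (1,3) → (φ(1),φ(3)) = (0,5) ∈ E(G2) ✓
  (1,4) → (φ(1),φ(4)) = (0,1) ∈ E(G2) ✓
  (1,5) → (φ(1),φ(5)) = (0,4) ∈ E(G2) ✓
  (1,6) → (φ(1),φ(6)) = (0,6) ∈ E(G2) ✓
  (2,4) → (φ(2),φ(4)) = (1,2) ∈ E(G2) ✓
  (2,5) → (φ(2),φ(5)) = (2,4) ∈ E(G2) ✓
  (2,6) → (φ(2),φ(6)) = (2,6) ∈ E(G2) ✓
  (3,4) → (φ(3),φ(4)) = (1,5) ∈ E(G2) ✓
  (3,6) → (φ(3),φ(6)) = (5,6) ∈ E(G2) ✓
  (4,5) → (φ(4),φ(5)) = (1,4) ∈ E(G2) ✓
  (4,6) → (φ(4),φ(6)) = (1,6) ∈ E(G2) ✓
All 14 edges of G1 map to edges of G2, and |E(G1)| = |E(G2)| = 14, so φ is a bijection on edges as well as vertices. Hence G1 ≅ G2.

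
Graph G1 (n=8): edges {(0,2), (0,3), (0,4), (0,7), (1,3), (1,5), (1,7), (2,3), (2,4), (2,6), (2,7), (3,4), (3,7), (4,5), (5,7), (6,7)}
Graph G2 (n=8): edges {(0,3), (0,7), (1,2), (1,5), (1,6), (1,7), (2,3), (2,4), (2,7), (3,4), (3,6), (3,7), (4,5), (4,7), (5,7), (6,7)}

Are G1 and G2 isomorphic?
No, not isomorphic

The graphs are NOT isomorphic.

Degrees in G1: deg(0)=4, deg(1)=3, deg(2)=5, deg(3)=5, deg(4)=4, deg(5)=3, deg(6)=2, deg(7)=6.
Sorted degree sequence of G1: [6, 5, 5, 4, 4, 3, 3, 2].
Degrees in G2: deg(0)=2, deg(1)=4, deg(2)=4, deg(3)=5, deg(4)=4, deg(5)=3, deg(6)=3, deg(7)=7.
Sorted degree sequence of G2: [7, 5, 4, 4, 4, 3, 3, 2].
The (sorted) degree sequence is an isomorphism invariant, so since G1 and G2 have different degree sequences they cannot be isomorphic.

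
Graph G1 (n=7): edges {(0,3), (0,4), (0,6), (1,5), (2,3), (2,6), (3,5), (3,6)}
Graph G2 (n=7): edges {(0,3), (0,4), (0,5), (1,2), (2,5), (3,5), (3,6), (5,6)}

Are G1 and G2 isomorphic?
Yes, isomorphic

The graphs are isomorphic.
One valid mapping φ: V(G1) → V(G2): 0→0, 1→1, 2→6, 3→5, 4→4, 5→2, 6→3

Verify φ preserves adjacency — for each edge of G1, its image is an edge of G2:
  (0,3) → (φ(0),φ(3)) = (0,5) ∈ E(G2) ✓
  (0,4) → (φ(0),φ(4)) = (0,4) ∈ E(G2) ✓
  (0,6) → (φ(0),φ(6)) = (0,3) ∈ E(G2) ✓
  (1,5) → (φ(1),φ(5)) = (1,2) ∈ E(G2) ✓
  (2,3) → (φ(2),φ(3)) = (5,6) ∈ E(G2) ✓
  (2,6) → (φ(2),φ(6)) = (3,6) ∈ E(G2) ✓
  (3,5) → (φ(3),φ(5)) = (2,5) ∈ E(G2) ✓
  (3,6) → (φ(3),φ(6)) = (3,5) ∈ E(G2) ✓
All 8 edges of G1 map to edges of G2, and |E(G1)| = |E(G2)| = 8, so φ is a bijection on edges as well as vertices. Hence G1 ≅ G2.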